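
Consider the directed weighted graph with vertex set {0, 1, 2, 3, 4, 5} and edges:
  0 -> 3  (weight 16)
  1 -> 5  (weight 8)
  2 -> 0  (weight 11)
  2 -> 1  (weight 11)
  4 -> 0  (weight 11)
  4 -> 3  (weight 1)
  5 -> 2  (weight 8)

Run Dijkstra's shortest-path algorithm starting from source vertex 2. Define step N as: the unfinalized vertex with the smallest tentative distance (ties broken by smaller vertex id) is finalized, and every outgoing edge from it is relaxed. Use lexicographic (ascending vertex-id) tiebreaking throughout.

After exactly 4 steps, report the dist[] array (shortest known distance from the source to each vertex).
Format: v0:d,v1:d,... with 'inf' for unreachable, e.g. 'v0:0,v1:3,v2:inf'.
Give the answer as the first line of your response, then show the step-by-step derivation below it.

v0:11,v1:11,v2:0,v3:27,v4:inf,v5:19

step 1: dist = v0:11,v1:11,v2:0,v3:inf,v4:inf,v5:inf
step 2: dist = v0:11,v1:11,v2:0,v3:27,v4:inf,v5:inf
step 3: dist = v0:11,v1:11,v2:0,v3:27,v4:inf,v5:19
step 4: dist = v0:11,v1:11,v2:0,v3:27,v4:inf,v5:19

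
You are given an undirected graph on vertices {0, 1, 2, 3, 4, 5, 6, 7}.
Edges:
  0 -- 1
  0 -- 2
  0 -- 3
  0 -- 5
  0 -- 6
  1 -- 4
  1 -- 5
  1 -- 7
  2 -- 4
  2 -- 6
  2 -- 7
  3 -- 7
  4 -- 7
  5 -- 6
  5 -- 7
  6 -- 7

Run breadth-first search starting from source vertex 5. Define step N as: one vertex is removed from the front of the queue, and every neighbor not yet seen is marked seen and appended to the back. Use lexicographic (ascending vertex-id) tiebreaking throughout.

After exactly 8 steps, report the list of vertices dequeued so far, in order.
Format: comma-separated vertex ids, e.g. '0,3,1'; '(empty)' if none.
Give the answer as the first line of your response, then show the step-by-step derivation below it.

5,0,1,6,7,2,3,4

step 1: dequeue 5; queue=[0,1,6,7]; order=5
step 2: dequeue 0; queue=[1,6,7,2,3]; order=5,0
step 3: dequeue 1; queue=[6,7,2,3,4]; order=5,0,1
step 4: dequeue 6; queue=[7,2,3,4]; order=5,0,1,6
step 5: dequeue 7; queue=[2,3,4]; order=5,0,1,6,7
step 6: dequeue 2; queue=[3,4]; order=5,0,1,6,7,2
step 7: dequeue 3; queue=[4]; order=5,0,1,6,7,2,3
step 8: dequeue 4; queue=[(empty)]; order=5,0,1,6,7,2,3,4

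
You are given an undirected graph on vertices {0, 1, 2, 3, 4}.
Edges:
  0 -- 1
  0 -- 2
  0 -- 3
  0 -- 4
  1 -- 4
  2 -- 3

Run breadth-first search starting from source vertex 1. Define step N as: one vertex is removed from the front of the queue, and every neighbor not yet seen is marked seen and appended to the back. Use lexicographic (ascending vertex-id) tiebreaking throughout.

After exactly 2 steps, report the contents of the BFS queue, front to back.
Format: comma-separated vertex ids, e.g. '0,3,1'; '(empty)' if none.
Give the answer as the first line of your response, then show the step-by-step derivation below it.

4,2,3

step 1: dequeue 1; queue=[0,4]; order=1
step 2: dequeue 0; queue=[4,2,3]; order=1,0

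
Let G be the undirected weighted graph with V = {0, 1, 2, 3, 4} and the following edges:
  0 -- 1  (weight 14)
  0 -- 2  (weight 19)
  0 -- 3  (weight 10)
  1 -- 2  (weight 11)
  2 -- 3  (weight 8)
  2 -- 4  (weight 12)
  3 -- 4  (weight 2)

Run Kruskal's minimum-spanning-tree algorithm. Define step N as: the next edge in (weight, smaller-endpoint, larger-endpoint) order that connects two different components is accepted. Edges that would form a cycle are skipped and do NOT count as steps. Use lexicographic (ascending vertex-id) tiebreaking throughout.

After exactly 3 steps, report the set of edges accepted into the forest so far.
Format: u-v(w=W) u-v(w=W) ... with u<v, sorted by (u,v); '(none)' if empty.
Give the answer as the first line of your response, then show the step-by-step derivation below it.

0-3(w=10) 2-3(w=8) 3-4(w=2)

step 1: add edge 3-4 (w=2); MST = {3-4(w=2)}
step 2: add edge 2-3 (w=8); MST = {2-3(w=8) 3-4(w=2)}
step 3: add edge 0-3 (w=10); MST = {0-3(w=10) 2-3(w=8) 3-4(w=2)}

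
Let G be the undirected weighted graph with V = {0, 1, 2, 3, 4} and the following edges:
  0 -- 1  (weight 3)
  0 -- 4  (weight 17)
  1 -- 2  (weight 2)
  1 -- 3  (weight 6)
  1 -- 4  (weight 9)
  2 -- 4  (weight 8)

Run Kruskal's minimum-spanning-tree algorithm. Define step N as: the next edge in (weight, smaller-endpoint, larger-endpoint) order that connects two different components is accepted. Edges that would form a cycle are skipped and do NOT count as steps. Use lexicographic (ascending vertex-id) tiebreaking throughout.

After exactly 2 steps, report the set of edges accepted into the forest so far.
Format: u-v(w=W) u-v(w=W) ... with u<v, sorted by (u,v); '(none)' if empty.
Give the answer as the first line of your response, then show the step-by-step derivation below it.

0-1(w=3) 1-2(w=2)

step 1: add edge 1-2 (w=2); MST = {1-2(w=2)}
step 2: add edge 0-1 (w=3); MST = {0-1(w=3) 1-2(w=2)}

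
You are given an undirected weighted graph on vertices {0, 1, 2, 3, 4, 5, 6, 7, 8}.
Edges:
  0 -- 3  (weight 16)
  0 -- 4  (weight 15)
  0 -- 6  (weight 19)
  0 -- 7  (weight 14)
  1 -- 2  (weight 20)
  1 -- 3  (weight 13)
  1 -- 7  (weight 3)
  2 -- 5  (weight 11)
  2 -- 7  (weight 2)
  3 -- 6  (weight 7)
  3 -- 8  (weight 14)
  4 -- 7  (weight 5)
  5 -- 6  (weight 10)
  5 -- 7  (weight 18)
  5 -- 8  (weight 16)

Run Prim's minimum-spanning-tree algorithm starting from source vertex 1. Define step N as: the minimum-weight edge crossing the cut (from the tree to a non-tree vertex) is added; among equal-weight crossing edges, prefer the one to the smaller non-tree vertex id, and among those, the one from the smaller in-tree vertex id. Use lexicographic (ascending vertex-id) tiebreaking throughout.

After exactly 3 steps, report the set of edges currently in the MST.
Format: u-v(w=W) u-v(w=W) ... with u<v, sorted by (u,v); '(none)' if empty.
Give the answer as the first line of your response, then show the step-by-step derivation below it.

1-7(w=3) 2-7(w=2) 4-7(w=5)

step 1: add edge 1-7 (w=3); MST = {1-7(w=3)}
step 2: add edge 2-7 (w=2); MST = {1-7(w=3) 2-7(w=2)}
step 3: add edge 4-7 (w=5); MST = {1-7(w=3) 2-7(w=2) 4-7(w=5)}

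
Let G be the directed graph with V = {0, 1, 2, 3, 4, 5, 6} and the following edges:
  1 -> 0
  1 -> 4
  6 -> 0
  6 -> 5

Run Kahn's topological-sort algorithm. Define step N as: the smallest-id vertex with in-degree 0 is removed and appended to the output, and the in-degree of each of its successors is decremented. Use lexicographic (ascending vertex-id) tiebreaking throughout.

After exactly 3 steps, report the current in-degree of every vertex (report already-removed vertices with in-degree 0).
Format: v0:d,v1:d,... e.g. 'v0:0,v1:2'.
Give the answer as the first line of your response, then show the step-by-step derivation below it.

v0:1,v1:0,v2:0,v3:0,v4:0,v5:1,v6:0

step 1: output 1; order=[1]; indeg=(1,0,0,0,0,1,0)
step 2: output 2; order=[1,2]; indeg=(1,0,0,0,0,1,0)
step 3: output 3; order=[1,2,3]; indeg=(1,0,0,0,0,1,0)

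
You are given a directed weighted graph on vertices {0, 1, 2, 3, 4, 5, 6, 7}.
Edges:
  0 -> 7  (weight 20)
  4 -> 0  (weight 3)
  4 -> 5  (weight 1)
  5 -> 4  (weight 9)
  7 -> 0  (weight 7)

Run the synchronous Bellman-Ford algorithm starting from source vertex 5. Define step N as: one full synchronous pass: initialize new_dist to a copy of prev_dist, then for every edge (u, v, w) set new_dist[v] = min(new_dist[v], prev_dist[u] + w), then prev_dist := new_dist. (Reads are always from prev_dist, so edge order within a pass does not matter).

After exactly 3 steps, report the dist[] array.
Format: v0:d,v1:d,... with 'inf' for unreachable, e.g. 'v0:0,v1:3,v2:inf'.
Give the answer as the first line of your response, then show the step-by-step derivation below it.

v0:12,v1:inf,v2:inf,v3:inf,v4:9,v5:0,v6:inf,v7:32

step 1: dist = v0:inf,v1:inf,v2:inf,v3:inf,v4:9,v5:0,v6:inf,v7:inf
step 2: dist = v0:12,v1:inf,v2:inf,v3:inf,v4:9,v5:0,v6:inf,v7:inf
step 3: dist = v0:12,v1:inf,v2:inf,v3:inf,v4:9,v5:0,v6:inf,v7:32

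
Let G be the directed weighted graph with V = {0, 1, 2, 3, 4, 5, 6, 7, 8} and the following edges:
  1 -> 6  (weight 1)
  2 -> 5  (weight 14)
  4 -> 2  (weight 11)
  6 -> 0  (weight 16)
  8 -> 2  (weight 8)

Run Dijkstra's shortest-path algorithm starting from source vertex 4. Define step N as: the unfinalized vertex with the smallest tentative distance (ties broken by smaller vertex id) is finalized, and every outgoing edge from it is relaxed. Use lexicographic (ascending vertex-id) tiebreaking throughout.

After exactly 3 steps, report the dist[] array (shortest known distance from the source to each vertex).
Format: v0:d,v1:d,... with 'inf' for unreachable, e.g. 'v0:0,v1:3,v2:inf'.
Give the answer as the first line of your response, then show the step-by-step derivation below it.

v0:inf,v1:inf,v2:11,v3:inf,v4:0,v5:25,v6:inf,v7:inf,v8:inf

step 1: dist = v0:inf,v1:inf,v2:11,v3:inf,v4:0,v5:inf,v6:inf,v7:inf,v8:inf
step 2: dist = v0:inf,v1:inf,v2:11,v3:inf,v4:0,v5:25,v6:inf,v7:inf,v8:inf
step 3: dist = v0:inf,v1:inf,v2:11,v3:inf,v4:0,v5:25,v6:inf,v7:inf,v8:inf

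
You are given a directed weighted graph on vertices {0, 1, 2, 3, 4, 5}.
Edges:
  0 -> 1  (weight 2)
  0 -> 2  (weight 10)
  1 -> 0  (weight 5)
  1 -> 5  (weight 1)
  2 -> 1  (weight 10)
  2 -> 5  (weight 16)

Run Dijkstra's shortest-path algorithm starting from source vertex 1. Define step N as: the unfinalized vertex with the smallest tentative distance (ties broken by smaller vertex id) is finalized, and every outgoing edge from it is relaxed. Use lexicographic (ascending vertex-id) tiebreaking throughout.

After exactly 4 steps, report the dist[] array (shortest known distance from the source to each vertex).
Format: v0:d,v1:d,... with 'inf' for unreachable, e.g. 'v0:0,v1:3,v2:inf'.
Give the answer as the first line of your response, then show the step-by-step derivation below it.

v0:5,v1:0,v2:15,v3:inf,v4:inf,v5:1

step 1: dist = v0:5,v1:0,v2:inf,v3:inf,v4:inf,v5:1
step 2: dist = v0:5,v1:0,v2:inf,v3:inf,v4:inf,v5:1
step 3: dist = v0:5,v1:0,v2:15,v3:inf,v4:inf,v5:1
step 4: dist = v0:5,v1:0,v2:15,v3:inf,v4:inf,v5:1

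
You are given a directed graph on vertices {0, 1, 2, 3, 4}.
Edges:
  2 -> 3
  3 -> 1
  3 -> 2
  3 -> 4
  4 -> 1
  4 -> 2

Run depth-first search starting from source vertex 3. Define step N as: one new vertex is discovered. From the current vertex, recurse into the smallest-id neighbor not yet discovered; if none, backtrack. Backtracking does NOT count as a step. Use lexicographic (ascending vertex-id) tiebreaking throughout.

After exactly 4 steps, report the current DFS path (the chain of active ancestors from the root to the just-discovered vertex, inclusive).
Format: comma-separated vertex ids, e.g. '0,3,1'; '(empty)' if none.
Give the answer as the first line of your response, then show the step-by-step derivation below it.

3,4

step 1: discover 3; path=3; order=3
step 2: discover 1; path=3>1; order=3,1
step 3: discover 2; path=3>2; order=3,1,2
step 4: discover 4; path=3>4; order=3,1,2,4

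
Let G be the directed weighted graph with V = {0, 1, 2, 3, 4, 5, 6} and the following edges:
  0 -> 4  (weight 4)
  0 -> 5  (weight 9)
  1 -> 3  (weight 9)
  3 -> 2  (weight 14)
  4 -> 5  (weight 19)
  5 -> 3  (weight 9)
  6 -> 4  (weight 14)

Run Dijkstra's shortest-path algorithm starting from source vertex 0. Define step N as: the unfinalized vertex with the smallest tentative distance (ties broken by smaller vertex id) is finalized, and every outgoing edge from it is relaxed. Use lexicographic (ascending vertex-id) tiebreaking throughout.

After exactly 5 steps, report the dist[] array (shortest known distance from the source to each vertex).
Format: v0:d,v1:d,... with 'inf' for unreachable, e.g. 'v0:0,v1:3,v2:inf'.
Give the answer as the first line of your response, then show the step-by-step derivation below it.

v0:0,v1:inf,v2:32,v3:18,v4:4,v5:9,v6:inf

step 1: dist = v0:0,v1:inf,v2:inf,v3:inf,v4:4,v5:9,v6:inf
step 2: dist = v0:0,v1:inf,v2:inf,v3:inf,v4:4,v5:9,v6:inf
step 3: dist = v0:0,v1:inf,v2:inf,v3:18,v4:4,v5:9,v6:inf
step 4: dist = v0:0,v1:inf,v2:32,v3:18,v4:4,v5:9,v6:inf
step 5: dist = v0:0,v1:inf,v2:32,v3:18,v4:4,v5:9,v6:inf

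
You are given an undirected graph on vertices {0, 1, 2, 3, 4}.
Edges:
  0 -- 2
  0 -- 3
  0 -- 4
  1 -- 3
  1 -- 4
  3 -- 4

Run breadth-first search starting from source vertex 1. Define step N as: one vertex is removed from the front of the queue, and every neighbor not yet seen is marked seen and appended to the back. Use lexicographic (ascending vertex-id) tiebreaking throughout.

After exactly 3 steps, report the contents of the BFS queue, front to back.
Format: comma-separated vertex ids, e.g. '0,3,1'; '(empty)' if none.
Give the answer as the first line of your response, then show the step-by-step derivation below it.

0

step 1: dequeue 1; queue=[3,4]; order=1
step 2: dequeue 3; queue=[4,0]; order=1,3
step 3: dequeue 4; queue=[0]; order=1,3,4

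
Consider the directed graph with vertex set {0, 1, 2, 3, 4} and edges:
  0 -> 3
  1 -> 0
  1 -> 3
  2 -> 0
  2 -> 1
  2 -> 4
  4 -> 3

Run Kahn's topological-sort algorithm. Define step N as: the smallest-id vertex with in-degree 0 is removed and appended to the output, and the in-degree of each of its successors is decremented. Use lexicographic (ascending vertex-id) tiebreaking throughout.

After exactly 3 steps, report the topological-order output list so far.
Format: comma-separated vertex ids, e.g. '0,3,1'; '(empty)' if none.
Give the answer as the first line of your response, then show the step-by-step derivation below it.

2,1,0

step 1: output 2; order=[2]; indeg=(1,0,0,3,0)
step 2: output 1; order=[2,1]; indeg=(0,0,0,2,0)
step 3: output 0; order=[2,1,0]; indeg=(0,0,0,1,0)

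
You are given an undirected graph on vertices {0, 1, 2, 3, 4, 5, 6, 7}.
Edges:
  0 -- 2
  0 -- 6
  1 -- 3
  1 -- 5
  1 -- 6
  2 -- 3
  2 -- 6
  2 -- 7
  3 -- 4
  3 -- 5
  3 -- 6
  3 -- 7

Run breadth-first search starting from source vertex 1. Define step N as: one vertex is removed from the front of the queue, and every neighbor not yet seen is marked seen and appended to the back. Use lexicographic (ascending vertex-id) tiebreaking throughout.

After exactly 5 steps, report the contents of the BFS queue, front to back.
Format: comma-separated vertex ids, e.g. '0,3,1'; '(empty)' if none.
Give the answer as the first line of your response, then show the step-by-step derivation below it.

4,7,0

step 1: dequeue 1; queue=[3,5,6]; order=1
step 2: dequeue 3; queue=[5,6,2,4,7]; order=1,3
step 3: dequeue 5; queue=[6,2,4,7]; order=1,3,5
step 4: dequeue 6; queue=[2,4,7,0]; order=1,3,5,6
step 5: dequeue 2; queue=[4,7,0]; order=1,3,5,6,2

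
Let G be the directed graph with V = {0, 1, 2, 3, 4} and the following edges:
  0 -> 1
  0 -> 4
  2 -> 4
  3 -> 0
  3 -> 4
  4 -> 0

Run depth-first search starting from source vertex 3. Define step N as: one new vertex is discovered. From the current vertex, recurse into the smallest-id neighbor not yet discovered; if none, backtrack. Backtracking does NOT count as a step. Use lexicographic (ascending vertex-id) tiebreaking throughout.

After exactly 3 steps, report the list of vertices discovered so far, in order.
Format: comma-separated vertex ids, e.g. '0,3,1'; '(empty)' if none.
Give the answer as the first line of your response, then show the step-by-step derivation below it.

3,0,1

step 1: discover 3; path=3; order=3
step 2: discover 0; path=3>0; order=3,0
step 3: discover 1; path=3>0>1; order=3,0,1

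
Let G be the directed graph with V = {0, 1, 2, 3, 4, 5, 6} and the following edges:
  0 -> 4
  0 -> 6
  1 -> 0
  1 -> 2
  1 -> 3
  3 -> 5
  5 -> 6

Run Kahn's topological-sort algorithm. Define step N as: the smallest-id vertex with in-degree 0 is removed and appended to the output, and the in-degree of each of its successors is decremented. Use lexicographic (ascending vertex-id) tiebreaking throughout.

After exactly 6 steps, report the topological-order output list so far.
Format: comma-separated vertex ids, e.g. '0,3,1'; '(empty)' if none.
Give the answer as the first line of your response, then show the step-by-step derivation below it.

1,0,2,3,4,5

step 1: output 1; order=[1]; indeg=(0,0,0,0,1,1,2)
step 2: output 0; order=[1,0]; indeg=(0,0,0,0,0,1,1)
step 3: output 2; order=[1,0,2]; indeg=(0,0,0,0,0,1,1)
step 4: output 3; order=[1,0,2,3]; indeg=(0,0,0,0,0,0,1)
step 5: output 4; order=[1,0,2,3,4]; indeg=(0,0,0,0,0,0,1)
step 6: output 5; order=[1,0,2,3,4,5]; indeg=(0,0,0,0,0,0,0)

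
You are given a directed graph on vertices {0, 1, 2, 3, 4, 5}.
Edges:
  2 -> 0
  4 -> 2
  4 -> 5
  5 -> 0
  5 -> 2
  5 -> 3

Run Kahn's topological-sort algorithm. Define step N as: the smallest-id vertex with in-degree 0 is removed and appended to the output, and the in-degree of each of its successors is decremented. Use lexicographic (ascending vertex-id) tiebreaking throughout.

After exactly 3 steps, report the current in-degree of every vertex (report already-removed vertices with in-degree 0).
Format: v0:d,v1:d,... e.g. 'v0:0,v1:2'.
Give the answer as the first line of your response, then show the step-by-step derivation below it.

v0:1,v1:0,v2:0,v3:0,v4:0,v5:0

step 1: output 1; order=[1]; indeg=(2,0,2,1,0,1)
step 2: output 4; order=[1,4]; indeg=(2,0,1,1,0,0)
step 3: output 5; order=[1,4,5]; indeg=(1,0,0,0,0,0)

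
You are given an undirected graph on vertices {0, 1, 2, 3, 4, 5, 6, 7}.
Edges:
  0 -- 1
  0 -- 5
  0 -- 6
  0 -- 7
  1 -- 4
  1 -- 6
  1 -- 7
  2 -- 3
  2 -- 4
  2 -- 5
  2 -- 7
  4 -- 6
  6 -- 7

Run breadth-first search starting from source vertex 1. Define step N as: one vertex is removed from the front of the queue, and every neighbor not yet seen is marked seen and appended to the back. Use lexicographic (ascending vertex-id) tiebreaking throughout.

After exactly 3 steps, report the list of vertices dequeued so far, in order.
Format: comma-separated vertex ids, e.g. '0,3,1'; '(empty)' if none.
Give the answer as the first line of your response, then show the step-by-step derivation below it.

1,0,4

step 1: dequeue 1; queue=[0,4,6,7]; order=1
step 2: dequeue 0; queue=[4,6,7,5]; order=1,0
step 3: dequeue 4; queue=[6,7,5,2]; order=1,0,4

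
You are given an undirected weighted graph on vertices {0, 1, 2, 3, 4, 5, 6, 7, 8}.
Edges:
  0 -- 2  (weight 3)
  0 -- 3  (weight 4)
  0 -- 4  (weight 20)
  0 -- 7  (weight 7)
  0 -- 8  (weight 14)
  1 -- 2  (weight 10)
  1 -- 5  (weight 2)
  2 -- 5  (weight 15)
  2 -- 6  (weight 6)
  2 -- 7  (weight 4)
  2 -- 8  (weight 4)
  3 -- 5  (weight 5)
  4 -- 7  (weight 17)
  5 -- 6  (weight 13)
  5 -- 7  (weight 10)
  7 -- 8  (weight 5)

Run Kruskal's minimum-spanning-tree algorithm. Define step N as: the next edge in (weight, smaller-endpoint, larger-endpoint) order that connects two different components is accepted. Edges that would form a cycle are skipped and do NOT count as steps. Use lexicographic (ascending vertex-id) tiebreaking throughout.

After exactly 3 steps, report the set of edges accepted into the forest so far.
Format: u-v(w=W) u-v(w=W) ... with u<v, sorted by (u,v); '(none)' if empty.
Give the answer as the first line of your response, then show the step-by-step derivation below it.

0-2(w=3) 0-3(w=4) 1-5(w=2)

step 1: add edge 1-5 (w=2); MST = {1-5(w=2)}
step 2: add edge 0-2 (w=3); MST = {0-2(w=3) 1-5(w=2)}
step 3: add edge 0-3 (w=4); MST = {0-2(w=3) 0-3(w=4) 1-5(w=2)}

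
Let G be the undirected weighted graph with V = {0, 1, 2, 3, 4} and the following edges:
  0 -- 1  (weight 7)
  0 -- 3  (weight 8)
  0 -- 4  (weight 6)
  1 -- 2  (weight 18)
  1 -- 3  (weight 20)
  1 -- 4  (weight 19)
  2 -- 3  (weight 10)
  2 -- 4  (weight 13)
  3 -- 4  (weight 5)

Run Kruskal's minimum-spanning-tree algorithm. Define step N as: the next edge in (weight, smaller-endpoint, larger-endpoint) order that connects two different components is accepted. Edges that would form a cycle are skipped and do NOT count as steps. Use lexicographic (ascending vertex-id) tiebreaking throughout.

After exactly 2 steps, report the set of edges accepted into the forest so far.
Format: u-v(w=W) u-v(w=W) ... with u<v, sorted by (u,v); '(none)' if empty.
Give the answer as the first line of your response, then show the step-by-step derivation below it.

0-4(w=6) 3-4(w=5)

step 1: add edge 3-4 (w=5); MST = {3-4(w=5)}
step 2: add edge 0-4 (w=6); MST = {0-4(w=6) 3-4(w=5)}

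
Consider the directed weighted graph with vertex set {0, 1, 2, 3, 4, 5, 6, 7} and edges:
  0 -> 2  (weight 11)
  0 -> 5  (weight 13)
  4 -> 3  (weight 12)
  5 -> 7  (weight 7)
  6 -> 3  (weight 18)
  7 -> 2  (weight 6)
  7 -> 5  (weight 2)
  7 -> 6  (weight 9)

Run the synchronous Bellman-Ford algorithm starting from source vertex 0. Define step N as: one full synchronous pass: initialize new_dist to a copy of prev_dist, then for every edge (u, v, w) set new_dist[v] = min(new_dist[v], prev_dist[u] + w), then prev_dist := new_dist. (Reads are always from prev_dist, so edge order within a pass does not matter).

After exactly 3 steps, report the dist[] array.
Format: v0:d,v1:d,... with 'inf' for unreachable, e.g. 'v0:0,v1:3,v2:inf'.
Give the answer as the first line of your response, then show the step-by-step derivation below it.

v0:0,v1:inf,v2:11,v3:inf,v4:inf,v5:13,v6:29,v7:20

step 1: dist = v0:0,v1:inf,v2:11,v3:inf,v4:inf,v5:13,v6:inf,v7:inf
step 2: dist = v0:0,v1:inf,v2:11,v3:inf,v4:inf,v5:13,v6:inf,v7:20
step 3: dist = v0:0,v1:inf,v2:11,v3:inf,v4:inf,v5:13,v6:29,v7:20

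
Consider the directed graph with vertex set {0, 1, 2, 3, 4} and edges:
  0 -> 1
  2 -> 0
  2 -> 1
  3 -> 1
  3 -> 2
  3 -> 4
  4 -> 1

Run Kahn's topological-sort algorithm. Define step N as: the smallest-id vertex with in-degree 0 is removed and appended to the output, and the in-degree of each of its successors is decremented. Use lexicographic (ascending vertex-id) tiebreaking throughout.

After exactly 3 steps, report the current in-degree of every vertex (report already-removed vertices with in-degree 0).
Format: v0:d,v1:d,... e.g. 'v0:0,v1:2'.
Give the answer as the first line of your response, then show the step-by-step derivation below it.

v0:0,v1:1,v2:0,v3:0,v4:0

step 1: output 3; order=[3]; indeg=(1,3,0,0,0)
step 2: output 2; order=[3,2]; indeg=(0,2,0,0,0)
step 3: output 0; order=[3,2,0]; indeg=(0,1,0,0,0)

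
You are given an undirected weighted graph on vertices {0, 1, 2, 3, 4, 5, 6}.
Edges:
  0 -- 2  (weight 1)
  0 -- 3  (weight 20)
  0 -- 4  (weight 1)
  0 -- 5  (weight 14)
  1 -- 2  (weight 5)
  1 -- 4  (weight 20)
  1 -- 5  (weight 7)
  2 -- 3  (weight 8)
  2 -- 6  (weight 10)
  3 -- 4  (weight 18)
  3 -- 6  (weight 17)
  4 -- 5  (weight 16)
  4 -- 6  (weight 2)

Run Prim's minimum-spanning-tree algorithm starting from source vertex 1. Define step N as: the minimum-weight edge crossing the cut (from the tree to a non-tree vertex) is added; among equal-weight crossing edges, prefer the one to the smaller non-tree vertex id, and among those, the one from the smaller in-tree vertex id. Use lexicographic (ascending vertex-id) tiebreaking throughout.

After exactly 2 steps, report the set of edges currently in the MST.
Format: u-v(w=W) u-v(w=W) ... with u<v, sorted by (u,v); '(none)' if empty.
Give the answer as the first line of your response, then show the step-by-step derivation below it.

0-2(w=1) 1-2(w=5)

step 1: add edge 1-2 (w=5); MST = {1-2(w=5)}
step 2: add edge 0-2 (w=1); MST = {0-2(w=1) 1-2(w=5)}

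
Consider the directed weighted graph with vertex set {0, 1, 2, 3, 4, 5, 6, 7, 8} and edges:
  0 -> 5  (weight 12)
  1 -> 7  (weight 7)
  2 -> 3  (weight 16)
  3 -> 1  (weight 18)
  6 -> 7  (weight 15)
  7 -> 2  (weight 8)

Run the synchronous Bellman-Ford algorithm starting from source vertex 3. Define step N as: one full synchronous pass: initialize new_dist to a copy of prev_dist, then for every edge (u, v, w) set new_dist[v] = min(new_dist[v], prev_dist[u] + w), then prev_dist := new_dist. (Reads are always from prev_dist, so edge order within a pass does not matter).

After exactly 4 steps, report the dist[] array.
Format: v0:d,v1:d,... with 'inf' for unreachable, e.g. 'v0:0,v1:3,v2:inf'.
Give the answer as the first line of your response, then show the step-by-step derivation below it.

v0:inf,v1:18,v2:33,v3:0,v4:inf,v5:inf,v6:inf,v7:25,v8:inf

step 1: dist = v0:inf,v1:18,v2:inf,v3:0,v4:inf,v5:inf,v6:inf,v7:inf,v8:inf
step 2: dist = v0:inf,v1:18,v2:inf,v3:0,v4:inf,v5:inf,v6:inf,v7:25,v8:inf
step 3: dist = v0:inf,v1:18,v2:33,v3:0,v4:inf,v5:inf,v6:inf,v7:25,v8:inf
step 4: dist = v0:inf,v1:18,v2:33,v3:0,v4:inf,v5:inf,v6:inf,v7:25,v8:inf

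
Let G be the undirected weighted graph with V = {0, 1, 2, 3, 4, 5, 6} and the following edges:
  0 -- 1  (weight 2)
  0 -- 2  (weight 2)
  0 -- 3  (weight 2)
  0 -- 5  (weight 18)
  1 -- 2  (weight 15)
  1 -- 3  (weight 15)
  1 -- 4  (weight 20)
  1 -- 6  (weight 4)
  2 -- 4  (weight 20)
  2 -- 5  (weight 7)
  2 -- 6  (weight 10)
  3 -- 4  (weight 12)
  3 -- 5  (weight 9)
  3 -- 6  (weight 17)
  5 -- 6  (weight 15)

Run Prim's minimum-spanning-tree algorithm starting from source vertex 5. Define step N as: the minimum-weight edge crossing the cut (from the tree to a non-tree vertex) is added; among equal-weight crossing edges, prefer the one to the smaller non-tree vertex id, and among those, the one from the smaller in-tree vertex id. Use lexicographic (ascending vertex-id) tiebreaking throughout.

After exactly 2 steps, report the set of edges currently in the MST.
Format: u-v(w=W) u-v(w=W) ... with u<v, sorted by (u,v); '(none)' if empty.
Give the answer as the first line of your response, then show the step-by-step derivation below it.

0-2(w=2) 2-5(w=7)

step 1: add edge 2-5 (w=7); MST = {2-5(w=7)}
step 2: add edge 0-2 (w=2); MST = {0-2(w=2) 2-5(w=7)}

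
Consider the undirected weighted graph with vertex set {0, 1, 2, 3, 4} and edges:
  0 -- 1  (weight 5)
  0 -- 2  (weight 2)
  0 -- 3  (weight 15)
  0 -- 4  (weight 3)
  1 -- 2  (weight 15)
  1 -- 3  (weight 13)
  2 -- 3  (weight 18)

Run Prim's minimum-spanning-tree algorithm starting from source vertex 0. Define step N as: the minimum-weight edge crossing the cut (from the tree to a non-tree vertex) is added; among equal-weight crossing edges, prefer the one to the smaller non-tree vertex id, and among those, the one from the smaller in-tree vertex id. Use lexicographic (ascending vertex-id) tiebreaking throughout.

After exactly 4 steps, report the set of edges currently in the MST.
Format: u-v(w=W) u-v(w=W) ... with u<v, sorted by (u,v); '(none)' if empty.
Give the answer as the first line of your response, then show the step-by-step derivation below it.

0-1(w=5) 0-2(w=2) 0-4(w=3) 1-3(w=13)

step 1: add edge 0-2 (w=2); MST = {0-2(w=2)}
step 2: add edge 0-4 (w=3); MST = {0-2(w=2) 0-4(w=3)}
step 3: add edge 0-1 (w=5); MST = {0-1(w=5) 0-2(w=2) 0-4(w=3)}
step 4: add edge 1-3 (w=13); MST = {0-1(w=5) 0-2(w=2) 0-4(w=3) 1-3(w=13)}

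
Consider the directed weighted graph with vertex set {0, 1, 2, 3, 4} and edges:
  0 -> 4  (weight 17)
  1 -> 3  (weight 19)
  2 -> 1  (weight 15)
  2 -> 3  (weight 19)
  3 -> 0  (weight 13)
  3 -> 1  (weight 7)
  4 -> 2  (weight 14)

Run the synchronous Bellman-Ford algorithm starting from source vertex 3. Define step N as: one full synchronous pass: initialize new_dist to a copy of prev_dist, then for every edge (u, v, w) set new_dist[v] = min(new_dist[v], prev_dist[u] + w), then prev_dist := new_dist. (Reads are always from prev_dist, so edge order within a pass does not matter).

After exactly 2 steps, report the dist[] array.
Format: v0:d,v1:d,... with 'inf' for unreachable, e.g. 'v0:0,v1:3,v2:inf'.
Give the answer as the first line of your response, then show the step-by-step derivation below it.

v0:13,v1:7,v2:inf,v3:0,v4:30

step 1: dist = v0:13,v1:7,v2:inf,v3:0,v4:inf
step 2: dist = v0:13,v1:7,v2:inf,v3:0,v4:30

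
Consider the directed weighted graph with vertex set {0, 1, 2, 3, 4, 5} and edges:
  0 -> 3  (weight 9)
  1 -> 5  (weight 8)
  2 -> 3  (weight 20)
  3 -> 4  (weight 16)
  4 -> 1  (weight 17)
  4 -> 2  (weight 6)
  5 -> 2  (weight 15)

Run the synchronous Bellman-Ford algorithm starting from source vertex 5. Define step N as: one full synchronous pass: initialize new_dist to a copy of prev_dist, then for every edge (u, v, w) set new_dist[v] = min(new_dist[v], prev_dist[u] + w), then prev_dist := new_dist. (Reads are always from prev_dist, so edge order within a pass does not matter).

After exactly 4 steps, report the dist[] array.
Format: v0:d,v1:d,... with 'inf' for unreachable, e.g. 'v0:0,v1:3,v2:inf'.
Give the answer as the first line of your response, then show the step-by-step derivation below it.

v0:inf,v1:68,v2:15,v3:35,v4:51,v5:0

step 1: dist = v0:inf,v1:inf,v2:15,v3:inf,v4:inf,v5:0
step 2: dist = v0:inf,v1:inf,v2:15,v3:35,v4:inf,v5:0
step 3: dist = v0:inf,v1:inf,v2:15,v3:35,v4:51,v5:0
step 4: dist = v0:inf,v1:68,v2:15,v3:35,v4:51,v5:0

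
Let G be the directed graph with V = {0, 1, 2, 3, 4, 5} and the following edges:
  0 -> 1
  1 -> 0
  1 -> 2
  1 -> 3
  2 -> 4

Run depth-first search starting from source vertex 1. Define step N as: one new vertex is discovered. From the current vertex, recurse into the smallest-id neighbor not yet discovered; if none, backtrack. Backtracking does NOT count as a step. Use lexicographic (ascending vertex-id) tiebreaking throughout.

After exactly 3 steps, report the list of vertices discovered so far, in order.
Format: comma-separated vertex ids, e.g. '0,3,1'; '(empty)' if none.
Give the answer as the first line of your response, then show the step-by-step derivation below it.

1,0,2

step 1: discover 1; path=1; order=1
step 2: discover 0; path=1>0; order=1,0
step 3: discover 2; path=1>2; order=1,0,2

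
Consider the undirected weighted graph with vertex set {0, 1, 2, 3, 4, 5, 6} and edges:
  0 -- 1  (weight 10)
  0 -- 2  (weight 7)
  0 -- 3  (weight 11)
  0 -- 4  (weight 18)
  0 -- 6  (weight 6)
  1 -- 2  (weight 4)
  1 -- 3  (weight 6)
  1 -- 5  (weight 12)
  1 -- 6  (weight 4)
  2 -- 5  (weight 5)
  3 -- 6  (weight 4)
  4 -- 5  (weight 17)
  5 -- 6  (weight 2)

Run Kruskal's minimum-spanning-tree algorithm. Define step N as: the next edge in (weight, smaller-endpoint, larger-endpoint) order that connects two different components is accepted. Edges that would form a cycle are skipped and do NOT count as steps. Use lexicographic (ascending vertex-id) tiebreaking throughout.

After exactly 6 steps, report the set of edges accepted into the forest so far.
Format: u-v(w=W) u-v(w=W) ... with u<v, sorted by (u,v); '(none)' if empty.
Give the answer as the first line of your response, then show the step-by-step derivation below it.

0-6(w=6) 1-2(w=4) 1-6(w=4) 3-6(w=4) 4-5(w=17) 5-6(w=2)

step 1: add edge 5-6 (w=2); MST = {5-6(w=2)}
step 2: add edge 1-2 (w=4); MST = {1-2(w=4) 5-6(w=2)}
step 3: add edge 1-6 (w=4); MST = {1-2(w=4) 1-6(w=4) 5-6(w=2)}
step 4: add edge 3-6 (w=4); MST = {1-2(w=4) 1-6(w=4) 3-6(w=4) 5-6(w=2)}
step 5: add edge 0-6 (w=6); MST = {0-6(w=6) 1-2(w=4) 1-6(w=4) 3-6(w=4) 5-6(w=2)}
step 6: add edge 4-5 (w=17); MST = {0-6(w=6) 1-2(w=4) 1-6(w=4) 3-6(w=4) 4-5(w=17) 5-6(w=2)}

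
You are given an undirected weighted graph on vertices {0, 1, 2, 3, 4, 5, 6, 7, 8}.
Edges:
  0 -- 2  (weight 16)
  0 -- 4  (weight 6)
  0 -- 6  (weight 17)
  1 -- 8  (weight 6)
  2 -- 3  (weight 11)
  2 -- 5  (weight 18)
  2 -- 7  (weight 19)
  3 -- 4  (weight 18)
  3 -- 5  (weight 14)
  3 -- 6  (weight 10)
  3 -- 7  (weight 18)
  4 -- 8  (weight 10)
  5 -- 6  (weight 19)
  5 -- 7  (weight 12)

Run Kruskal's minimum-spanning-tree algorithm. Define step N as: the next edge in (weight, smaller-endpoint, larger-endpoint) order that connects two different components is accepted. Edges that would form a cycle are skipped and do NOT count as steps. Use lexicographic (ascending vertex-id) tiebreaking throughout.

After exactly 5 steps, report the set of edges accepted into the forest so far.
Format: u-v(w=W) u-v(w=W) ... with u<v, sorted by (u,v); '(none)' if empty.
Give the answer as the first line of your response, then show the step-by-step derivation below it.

0-4(w=6) 1-8(w=6) 2-3(w=11) 3-6(w=10) 4-8(w=10)

step 1: add edge 0-4 (w=6); MST = {0-4(w=6)}
step 2: add edge 1-8 (w=6); MST = {0-4(w=6) 1-8(w=6)}
step 3: add edge 3-6 (w=10); MST = {0-4(w=6) 1-8(w=6) 3-6(w=10)}
step 4: add edge 4-8 (w=10); MST = {0-4(w=6) 1-8(w=6) 3-6(w=10) 4-8(w=10)}
step 5: add edge 2-3 (w=11); MST = {0-4(w=6) 1-8(w=6) 2-3(w=11) 3-6(w=10) 4-8(w=10)}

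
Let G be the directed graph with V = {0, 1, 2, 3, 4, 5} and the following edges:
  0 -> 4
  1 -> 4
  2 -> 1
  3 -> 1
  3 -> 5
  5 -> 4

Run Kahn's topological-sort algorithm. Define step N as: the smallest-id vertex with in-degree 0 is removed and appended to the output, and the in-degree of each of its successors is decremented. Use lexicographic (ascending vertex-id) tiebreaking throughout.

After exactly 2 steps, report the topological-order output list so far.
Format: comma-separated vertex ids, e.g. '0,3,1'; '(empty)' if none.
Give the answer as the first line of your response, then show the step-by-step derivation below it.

0,2

step 1: output 0; order=[0]; indeg=(0,2,0,0,2,1)
step 2: output 2; order=[0,2]; indeg=(0,1,0,0,2,1)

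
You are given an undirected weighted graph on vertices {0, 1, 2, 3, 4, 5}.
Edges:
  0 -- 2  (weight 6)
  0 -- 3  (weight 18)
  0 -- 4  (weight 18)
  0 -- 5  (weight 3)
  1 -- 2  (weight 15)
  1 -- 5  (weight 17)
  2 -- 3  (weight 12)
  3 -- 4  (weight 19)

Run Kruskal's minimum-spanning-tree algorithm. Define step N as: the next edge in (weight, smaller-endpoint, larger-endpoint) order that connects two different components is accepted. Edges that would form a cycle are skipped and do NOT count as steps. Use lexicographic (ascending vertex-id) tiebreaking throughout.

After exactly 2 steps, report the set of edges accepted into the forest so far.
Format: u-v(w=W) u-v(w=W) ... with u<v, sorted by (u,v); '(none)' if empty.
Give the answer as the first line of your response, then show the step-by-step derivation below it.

0-2(w=6) 0-5(w=3)

step 1: add edge 0-5 (w=3); MST = {0-5(w=3)}
step 2: add edge 0-2 (w=6); MST = {0-2(w=6) 0-5(w=3)}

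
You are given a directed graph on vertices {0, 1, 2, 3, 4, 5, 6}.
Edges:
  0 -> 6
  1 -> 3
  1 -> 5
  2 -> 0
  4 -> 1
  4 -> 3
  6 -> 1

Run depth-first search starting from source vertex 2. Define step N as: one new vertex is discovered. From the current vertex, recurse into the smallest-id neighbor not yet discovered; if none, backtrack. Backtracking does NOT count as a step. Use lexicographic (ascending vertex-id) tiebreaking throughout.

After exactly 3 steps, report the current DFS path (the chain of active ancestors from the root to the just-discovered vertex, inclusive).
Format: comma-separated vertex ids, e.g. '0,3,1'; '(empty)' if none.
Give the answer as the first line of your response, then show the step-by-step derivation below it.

2,0,6

step 1: discover 2; path=2; order=2
step 2: discover 0; path=2>0; order=2,0
step 3: discover 6; path=2>0>6; order=2,0,6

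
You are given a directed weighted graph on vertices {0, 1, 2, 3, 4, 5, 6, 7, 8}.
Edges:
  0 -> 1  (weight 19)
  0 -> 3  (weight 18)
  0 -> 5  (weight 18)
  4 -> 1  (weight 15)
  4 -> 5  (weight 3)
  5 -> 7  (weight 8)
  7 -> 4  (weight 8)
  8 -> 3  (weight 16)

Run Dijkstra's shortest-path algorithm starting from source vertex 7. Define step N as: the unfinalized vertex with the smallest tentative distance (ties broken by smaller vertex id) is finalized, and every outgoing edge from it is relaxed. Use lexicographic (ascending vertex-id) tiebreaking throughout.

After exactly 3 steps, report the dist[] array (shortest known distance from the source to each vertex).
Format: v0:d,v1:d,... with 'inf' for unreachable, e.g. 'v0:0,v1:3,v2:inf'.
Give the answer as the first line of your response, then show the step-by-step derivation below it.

v0:inf,v1:23,v2:inf,v3:inf,v4:8,v5:11,v6:inf,v7:0,v8:inf

step 1: dist = v0:inf,v1:inf,v2:inf,v3:inf,v4:8,v5:inf,v6:inf,v7:0,v8:inf
step 2: dist = v0:inf,v1:23,v2:inf,v3:inf,v4:8,v5:11,v6:inf,v7:0,v8:inf
step 3: dist = v0:inf,v1:23,v2:inf,v3:inf,v4:8,v5:11,v6:inf,v7:0,v8:inf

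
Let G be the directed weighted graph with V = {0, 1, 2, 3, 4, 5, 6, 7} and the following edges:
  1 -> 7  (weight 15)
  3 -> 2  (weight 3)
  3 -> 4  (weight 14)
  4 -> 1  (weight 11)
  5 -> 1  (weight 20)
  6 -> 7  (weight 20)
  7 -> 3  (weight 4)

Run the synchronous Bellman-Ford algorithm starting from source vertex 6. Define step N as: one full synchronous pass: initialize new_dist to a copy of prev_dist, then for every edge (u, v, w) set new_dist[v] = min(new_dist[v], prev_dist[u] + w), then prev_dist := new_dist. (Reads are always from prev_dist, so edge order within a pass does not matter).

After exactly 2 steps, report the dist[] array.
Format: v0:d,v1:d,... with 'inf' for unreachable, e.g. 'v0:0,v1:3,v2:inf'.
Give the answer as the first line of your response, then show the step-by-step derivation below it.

v0:inf,v1:inf,v2:inf,v3:24,v4:inf,v5:inf,v6:0,v7:20

step 1: dist = v0:inf,v1:inf,v2:inf,v3:inf,v4:inf,v5:inf,v6:0,v7:20
step 2: dist = v0:inf,v1:inf,v2:inf,v3:24,v4:inf,v5:inf,v6:0,v7:20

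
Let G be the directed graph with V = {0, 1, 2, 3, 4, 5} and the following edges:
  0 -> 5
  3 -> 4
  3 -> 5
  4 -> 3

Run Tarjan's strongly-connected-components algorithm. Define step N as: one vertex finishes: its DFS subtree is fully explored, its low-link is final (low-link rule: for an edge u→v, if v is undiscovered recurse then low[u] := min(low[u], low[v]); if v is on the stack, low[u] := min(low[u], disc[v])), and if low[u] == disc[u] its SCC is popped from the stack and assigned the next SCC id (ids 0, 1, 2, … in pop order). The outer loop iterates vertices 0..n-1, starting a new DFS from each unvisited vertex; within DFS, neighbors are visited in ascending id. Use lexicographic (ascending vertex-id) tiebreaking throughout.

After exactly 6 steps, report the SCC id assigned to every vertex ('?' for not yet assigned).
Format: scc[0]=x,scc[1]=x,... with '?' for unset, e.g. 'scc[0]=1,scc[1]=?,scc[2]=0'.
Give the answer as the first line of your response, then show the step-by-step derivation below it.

scc[0]=1,scc[1]=2,scc[2]=3,scc[3]=4,scc[4]=4,scc[5]=0

step 1: low=(low[0]=0,low[1]=?,low[2]=?,low[3]=?,low[4]=?,low[5]=1); scc=(scc[0]=?,scc[1]=?,scc[2]=?,scc[3]=?,scc[4]=?,scc[5]=0)
step 2: low=(low[0]=0,low[1]=?,low[2]=?,low[3]=?,low[4]=?,low[5]=1); scc=(scc[0]=1,scc[1]=?,scc[2]=?,scc[3]=?,scc[4]=?,scc[5]=0)
step 3: low=(low[0]=0,low[1]=2,low[2]=?,low[3]=?,low[4]=?,low[5]=1); scc=(scc[0]=1,scc[1]=2,scc[2]=?,scc[3]=?,scc[4]=?,scc[5]=0)
step 4: low=(low[0]=0,low[1]=2,low[2]=3,low[3]=?,low[4]=?,low[5]=1); scc=(scc[0]=1,scc[1]=2,scc[2]=3,scc[3]=?,scc[4]=?,scc[5]=0)
step 5: low=(low[0]=0,low[1]=2,low[2]=3,low[3]=4,low[4]=4,low[5]=1); scc=(scc[0]=1,scc[1]=2,scc[2]=3,scc[3]=?,scc[4]=?,scc[5]=0)
step 6: low=(low[0]=0,low[1]=2,low[2]=3,low[3]=4,low[4]=4,low[5]=1); scc=(scc[0]=1,scc[1]=2,scc[2]=3,scc[3]=4,scc[4]=4,scc[5]=0)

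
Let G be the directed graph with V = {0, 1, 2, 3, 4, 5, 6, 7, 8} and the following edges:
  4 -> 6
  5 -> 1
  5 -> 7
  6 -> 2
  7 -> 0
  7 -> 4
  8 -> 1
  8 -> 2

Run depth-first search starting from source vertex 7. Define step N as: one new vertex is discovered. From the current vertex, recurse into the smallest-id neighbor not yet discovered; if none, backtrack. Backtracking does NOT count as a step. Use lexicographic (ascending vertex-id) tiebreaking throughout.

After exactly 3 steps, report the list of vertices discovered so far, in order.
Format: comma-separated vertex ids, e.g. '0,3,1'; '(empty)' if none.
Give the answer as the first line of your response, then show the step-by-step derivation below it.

7,0,4

step 1: discover 7; path=7; order=7
step 2: discover 0; path=7>0; order=7,0
step 3: discover 4; path=7>4; order=7,0,4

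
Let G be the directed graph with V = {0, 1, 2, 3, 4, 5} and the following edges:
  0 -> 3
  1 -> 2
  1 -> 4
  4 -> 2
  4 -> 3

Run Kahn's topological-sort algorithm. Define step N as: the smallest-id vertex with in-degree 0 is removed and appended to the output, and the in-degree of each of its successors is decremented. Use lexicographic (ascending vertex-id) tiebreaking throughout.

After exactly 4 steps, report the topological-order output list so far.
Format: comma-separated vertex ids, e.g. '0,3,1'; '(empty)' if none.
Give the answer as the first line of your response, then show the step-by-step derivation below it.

0,1,4,2

step 1: output 0; order=[0]; indeg=(0,0,2,1,1,0)
step 2: output 1; order=[0,1]; indeg=(0,0,1,1,0,0)
step 3: output 4; order=[0,1,4]; indeg=(0,0,0,0,0,0)
step 4: output 2; order=[0,1,4,2]; indeg=(0,0,0,0,0,0)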